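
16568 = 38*436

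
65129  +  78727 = 143856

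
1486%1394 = 92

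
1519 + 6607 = 8126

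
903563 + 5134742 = 6038305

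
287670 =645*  446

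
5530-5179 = 351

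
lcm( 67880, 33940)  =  67880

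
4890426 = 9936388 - 5045962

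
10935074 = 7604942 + 3330132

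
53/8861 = 53/8861 = 0.01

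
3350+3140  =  6490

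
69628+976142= 1045770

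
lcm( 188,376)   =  376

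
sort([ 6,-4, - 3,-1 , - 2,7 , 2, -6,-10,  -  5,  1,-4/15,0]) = [ - 10,-6, -5,- 4, - 3, - 2, - 1, - 4/15,0,1,2, 6,  7]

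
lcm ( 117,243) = 3159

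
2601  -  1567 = 1034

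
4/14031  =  4/14031=0.00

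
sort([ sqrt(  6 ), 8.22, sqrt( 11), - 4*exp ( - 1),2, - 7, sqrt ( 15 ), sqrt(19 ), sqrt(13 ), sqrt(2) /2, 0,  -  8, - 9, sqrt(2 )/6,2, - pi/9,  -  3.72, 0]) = [-9, - 8 , - 7, - 3.72,-4*exp( -1 ) , - pi/9,0, 0,sqrt( 2)/6,sqrt(2 )/2, 2, 2, sqrt(6),sqrt( 11 ),sqrt(13),sqrt(15 ), sqrt(19),8.22 ] 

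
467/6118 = 467/6118 = 0.08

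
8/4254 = 4/2127  =  0.00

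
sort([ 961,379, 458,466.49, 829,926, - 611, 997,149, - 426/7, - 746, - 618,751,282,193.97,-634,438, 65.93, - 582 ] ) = [ - 746,-634, - 618, - 611,  -  582,  -  426/7,65.93, 149,193.97,282, 379,438,  458,466.49,751,829 , 926, 961, 997]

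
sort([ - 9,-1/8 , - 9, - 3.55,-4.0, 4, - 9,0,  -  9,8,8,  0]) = [- 9, - 9, - 9, - 9, - 4.0, - 3.55,-1/8, 0,0,4, 8,8 ]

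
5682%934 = 78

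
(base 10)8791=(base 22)I3D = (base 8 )21127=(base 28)B5R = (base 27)C1G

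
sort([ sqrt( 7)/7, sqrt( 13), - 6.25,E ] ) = [ - 6.25 , sqrt( 7)/7, E, sqrt(13 ) ] 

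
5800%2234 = 1332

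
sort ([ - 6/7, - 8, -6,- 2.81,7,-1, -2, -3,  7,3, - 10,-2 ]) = [ - 10,-8,-6, -3, - 2.81  , - 2, - 2, - 1 , - 6/7,  3,7, 7]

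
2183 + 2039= 4222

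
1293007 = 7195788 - 5902781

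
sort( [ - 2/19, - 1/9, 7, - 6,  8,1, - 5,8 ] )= [ - 6, - 5 , - 1/9,-2/19, 1,  7,8,8]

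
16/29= 16/29 = 0.55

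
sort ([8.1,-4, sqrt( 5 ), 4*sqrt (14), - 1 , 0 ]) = [ - 4,-1,0, sqrt( 5 ),  8.1, 4*sqrt ( 14 )] 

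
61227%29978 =1271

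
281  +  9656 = 9937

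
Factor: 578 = 2^1*17^2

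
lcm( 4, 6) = 12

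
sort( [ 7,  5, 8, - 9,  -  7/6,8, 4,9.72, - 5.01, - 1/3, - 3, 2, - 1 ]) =[ - 9, - 5.01,  -  3, - 7/6, - 1, - 1/3,2,  4,5 , 7, 8,8, 9.72]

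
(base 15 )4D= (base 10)73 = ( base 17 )45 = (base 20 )3d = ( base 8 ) 111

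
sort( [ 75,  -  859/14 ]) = [ - 859/14, 75 ]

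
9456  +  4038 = 13494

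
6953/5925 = 1+ 1028/5925=1.17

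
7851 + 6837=14688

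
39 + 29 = 68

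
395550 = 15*26370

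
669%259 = 151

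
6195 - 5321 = 874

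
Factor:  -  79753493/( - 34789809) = 3^( - 1 )*251^1 * 881^(-1)*13163^( - 1)*317743^1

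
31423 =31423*1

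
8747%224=11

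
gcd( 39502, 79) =1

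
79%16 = 15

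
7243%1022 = 89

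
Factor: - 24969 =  - 3^1*7^1* 29^1 * 41^1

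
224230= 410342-186112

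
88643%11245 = 9928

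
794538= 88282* 9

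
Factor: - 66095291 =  - 107^1*557^1*1109^1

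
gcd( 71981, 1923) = 1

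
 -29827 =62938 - 92765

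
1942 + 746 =2688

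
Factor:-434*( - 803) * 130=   45305260 = 2^2*5^1 *7^1*11^1*13^1*31^1*73^1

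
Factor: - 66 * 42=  - 2^2  *3^2*7^1*11^1 =- 2772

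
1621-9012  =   - 7391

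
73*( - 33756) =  - 2464188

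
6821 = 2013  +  4808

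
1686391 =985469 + 700922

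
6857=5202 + 1655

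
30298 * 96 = 2908608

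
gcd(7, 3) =1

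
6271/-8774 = - 6271/8774 =- 0.71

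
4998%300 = 198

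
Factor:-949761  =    -  3^2*105529^1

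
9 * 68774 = 618966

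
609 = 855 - 246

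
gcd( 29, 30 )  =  1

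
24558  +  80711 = 105269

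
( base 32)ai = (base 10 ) 338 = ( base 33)A8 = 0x152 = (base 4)11102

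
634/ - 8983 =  -1 + 8349/8983=- 0.07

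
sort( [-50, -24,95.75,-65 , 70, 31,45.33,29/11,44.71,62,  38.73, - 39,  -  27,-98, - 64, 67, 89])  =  [  -  98, - 65,  -  64, - 50,  -  39,  -  27,  -  24,29/11,31, 38.73, 44.71,45.33, 62, 67,70,  89, 95.75 ]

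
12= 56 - 44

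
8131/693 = 8131/693 =11.73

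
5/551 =5/551 = 0.01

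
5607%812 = 735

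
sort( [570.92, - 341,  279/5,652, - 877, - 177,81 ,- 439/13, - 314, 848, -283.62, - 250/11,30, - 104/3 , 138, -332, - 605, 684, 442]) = [ - 877,-605 , - 341 , - 332, - 314,- 283.62, -177,-104/3,-439/13  , - 250/11,30, 279/5,81,138, 442, 570.92, 652, 684,848]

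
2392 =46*52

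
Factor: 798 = 2^1*3^1*7^1*19^1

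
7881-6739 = 1142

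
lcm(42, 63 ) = 126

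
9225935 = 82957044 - 73731109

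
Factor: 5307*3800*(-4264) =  - 85990382400 =- 2^6* 3^1* 5^2 * 13^1*19^1*29^1*  41^1 * 61^1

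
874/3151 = 38/137 = 0.28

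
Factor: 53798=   2^1 * 37^1*727^1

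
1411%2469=1411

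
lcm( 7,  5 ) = 35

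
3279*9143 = 29979897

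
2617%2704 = 2617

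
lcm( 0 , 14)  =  0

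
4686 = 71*66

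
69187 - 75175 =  -5988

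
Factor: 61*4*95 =23180  =  2^2*5^1*19^1*61^1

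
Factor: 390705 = 3^1*5^1*7^1 * 61^2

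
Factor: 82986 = 2^1*3^1*13831^1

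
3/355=3/355 = 0.01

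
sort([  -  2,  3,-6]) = [ - 6, - 2 , 3 ]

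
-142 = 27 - 169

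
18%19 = 18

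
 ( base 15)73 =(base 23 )4g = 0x6c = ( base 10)108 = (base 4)1230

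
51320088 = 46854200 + 4465888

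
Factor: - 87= -3^1*29^1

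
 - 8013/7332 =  - 2671/2444 = - 1.09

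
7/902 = 7/902=0.01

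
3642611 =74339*49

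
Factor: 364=2^2*7^1*13^1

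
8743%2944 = 2855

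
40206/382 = 105+48/191 = 105.25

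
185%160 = 25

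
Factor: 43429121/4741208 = 2^(-3) * 89^ (-1 )*6659^(  -  1 ) * 43429121^1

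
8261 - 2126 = 6135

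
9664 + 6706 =16370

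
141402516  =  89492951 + 51909565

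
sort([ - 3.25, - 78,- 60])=[ - 78, - 60, - 3.25] 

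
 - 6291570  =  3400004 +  - 9691574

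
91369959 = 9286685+82083274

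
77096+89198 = 166294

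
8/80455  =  8/80455= 0.00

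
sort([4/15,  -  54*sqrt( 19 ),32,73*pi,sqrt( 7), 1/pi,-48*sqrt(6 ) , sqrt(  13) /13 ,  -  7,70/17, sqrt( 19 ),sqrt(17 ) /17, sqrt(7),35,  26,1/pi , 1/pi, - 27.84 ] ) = [ - 54*sqrt(19 ),- 48*sqrt(6),-27.84, - 7, sqrt ( 17)/17,4/15, sqrt(13)/13,1/pi,1/pi,1/pi,sqrt(7 ),sqrt ( 7),70/17,sqrt(19 ), 26,32, 35, 73*pi ] 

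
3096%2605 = 491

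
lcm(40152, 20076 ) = 40152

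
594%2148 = 594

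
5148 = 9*572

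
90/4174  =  45/2087 = 0.02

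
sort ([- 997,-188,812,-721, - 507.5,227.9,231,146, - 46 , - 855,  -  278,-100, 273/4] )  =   [ - 997,- 855, - 721, - 507.5, - 278, - 188, - 100,-46, 273/4, 146, 227.9,231 , 812] 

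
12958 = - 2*(- 6479)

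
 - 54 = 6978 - 7032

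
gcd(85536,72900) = 972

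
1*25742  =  25742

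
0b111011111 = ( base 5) 3404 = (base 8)737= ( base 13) 2AB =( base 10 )479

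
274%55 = 54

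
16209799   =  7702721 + 8507078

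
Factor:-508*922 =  - 2^3 * 127^1 * 461^1=- 468376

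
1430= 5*286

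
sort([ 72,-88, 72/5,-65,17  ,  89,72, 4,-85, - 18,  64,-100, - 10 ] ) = [-100,-88,-85, -65, -18, - 10, 4,72/5, 17,64, 72, 72,  89]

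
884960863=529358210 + 355602653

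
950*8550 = 8122500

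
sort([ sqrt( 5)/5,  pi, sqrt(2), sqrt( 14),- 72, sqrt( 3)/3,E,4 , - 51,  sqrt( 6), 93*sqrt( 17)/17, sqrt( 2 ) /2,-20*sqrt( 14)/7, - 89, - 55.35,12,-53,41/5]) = [-89, - 72,-55.35, - 53, - 51, - 20 * sqrt( 14 ) /7,sqrt( 5 )/5,sqrt( 3 )/3,sqrt(  2)/2, sqrt( 2 ),sqrt(6), E,pi,sqrt( 14), 4 , 41/5,  12,93*sqrt(17)/17 ] 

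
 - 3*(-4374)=13122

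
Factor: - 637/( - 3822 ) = 1/6= 2^(-1)*3^( - 1) 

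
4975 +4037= 9012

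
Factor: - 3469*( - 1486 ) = 2^1*743^1*3469^1 = 5154934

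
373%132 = 109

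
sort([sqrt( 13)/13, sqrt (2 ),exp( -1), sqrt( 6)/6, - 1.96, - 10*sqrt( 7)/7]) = [ - 10*sqrt( 7) /7, - 1.96, sqrt( 13)/13 , exp( - 1 ), sqrt( 6)/6, sqrt ( 2)] 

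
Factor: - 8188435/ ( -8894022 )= 2^(-1)*3^( - 1 )*5^1*1482337^( - 1)*1637687^1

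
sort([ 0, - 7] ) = [ - 7,  0] 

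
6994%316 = 42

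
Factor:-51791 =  - 67^1*773^1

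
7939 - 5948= 1991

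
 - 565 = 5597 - 6162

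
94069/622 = 151 + 147/622 = 151.24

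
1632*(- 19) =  - 31008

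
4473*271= 1212183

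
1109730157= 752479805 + 357250352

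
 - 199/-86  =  199/86 =2.31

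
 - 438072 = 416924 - 854996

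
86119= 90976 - 4857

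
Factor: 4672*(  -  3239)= - 2^6*41^1 * 73^1* 79^1 =- 15132608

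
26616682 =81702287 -55085605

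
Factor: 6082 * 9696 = 2^6*3^1*101^1*3041^1  =  58971072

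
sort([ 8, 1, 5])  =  [1 , 5,  8]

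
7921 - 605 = 7316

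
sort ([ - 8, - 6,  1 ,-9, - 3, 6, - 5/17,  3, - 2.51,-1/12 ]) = [-9, - 8 , - 6 , - 3, - 2.51, - 5/17, - 1/12,1,  3,6] 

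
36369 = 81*449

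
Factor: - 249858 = -2^1*3^3 * 7^1*661^1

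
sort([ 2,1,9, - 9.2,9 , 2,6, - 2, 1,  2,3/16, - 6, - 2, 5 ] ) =[ - 9.2, - 6, - 2, - 2, 3/16,1, 1,2, 2,2,5 , 6,9, 9 ]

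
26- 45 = -19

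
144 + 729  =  873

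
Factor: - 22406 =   -  2^1*17^1*659^1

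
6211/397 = 6211/397 = 15.64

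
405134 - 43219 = 361915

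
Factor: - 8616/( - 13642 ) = 2^2*3^1*19^( - 1) = 12/19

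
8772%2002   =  764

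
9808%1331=491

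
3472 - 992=2480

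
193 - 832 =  - 639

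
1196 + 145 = 1341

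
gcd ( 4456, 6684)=2228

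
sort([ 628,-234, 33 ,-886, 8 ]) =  [ - 886, - 234, 8,33,628] 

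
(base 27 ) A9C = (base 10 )7545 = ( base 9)11313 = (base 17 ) 191E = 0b1110101111001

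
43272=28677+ 14595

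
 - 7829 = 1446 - 9275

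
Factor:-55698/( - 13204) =27849/6602=2^( - 1 )*3^1*3301^( - 1)*9283^1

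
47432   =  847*56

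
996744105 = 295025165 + 701718940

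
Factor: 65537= 65537^1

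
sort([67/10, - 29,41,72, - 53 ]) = [ - 53 , - 29,67/10 , 41, 72] 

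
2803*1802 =5051006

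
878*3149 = 2764822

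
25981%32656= 25981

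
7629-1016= 6613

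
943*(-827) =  -779861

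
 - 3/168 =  - 1 + 55/56 = - 0.02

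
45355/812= 55 + 695/812 = 55.86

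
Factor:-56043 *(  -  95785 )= 3^2*5^1*13^1* 479^1*19157^1 = 5368078755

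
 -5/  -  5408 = 5/5408 = 0.00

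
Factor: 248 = 2^3*31^1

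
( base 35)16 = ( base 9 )45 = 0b101001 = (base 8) 51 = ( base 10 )41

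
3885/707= 555/101 = 5.50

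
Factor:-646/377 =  - 2^1*13^( - 1 ) * 17^1*19^1*29^( - 1 ) 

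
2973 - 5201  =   - 2228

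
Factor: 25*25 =5^4 = 625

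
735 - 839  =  -104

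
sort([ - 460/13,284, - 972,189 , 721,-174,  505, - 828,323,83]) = [ - 972, - 828, - 174,-460/13 , 83,189,284,323,505, 721]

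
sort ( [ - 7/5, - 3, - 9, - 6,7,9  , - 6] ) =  [ - 9 , - 6, - 6, - 3, - 7/5,7,9]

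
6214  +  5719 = 11933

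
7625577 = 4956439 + 2669138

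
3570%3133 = 437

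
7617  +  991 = 8608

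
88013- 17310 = 70703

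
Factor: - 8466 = - 2^1 *3^1* 17^1*83^1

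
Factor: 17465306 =2^1*8732653^1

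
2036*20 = 40720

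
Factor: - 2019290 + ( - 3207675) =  - 5226965 = - 5^1 * 1045393^1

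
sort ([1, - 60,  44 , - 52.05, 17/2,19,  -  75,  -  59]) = [  -  75 , - 60, - 59, - 52.05 , 1,17/2,19, 44]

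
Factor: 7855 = 5^1*1571^1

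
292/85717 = 292/85717= 0.00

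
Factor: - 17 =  - 17^1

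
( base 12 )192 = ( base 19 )D7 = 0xfe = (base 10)254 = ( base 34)7g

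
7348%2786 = 1776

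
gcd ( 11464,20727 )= 1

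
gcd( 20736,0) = 20736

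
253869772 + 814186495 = 1068056267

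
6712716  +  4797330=11510046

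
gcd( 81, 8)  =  1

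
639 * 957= 611523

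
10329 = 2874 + 7455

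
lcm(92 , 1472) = 1472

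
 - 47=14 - 61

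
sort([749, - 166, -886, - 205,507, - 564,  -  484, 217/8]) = [-886, - 564, -484,-205, - 166,217/8,507, 749]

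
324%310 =14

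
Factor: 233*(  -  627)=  - 146091= - 3^1*11^1*19^1*233^1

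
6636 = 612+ 6024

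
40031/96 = 40031/96=416.99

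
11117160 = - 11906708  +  23023868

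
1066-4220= - 3154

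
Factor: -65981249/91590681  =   - 3^( - 1)*7^( - 1 )*13^ ( - 1)*37^1*113^(-1 )*2969^( -1)*1783277^1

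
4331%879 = 815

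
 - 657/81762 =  - 1  +  27035/27254 = - 0.01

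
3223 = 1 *3223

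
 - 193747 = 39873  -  233620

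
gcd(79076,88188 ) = 4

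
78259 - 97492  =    -  19233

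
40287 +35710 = 75997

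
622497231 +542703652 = 1165200883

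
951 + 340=1291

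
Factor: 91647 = 3^2*17^1*599^1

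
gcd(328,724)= 4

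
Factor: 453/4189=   3^1 * 59^( - 1) * 71^ ( - 1 )*151^1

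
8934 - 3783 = 5151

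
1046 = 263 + 783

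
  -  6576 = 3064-9640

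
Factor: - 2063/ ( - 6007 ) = 2063^1 * 6007^ ( - 1 )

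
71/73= 71/73  =  0.97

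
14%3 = 2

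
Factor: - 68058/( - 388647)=38/217 = 2^1*7^( - 1 ) * 19^1*31^ (-1 ) 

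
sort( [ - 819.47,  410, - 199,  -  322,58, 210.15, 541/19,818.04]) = [ - 819.47, - 322, - 199, 541/19, 58, 210.15,410,818.04 ] 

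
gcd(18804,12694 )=2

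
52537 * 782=41083934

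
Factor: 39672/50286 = 2^2*3^1*17^( - 2 ) * 19^1 = 228/289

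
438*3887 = 1702506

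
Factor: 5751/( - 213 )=  -  3^3 = - 27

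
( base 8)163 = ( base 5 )430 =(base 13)8b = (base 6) 311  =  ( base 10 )115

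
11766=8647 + 3119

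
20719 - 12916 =7803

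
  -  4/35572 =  - 1 + 8892/8893 =- 0.00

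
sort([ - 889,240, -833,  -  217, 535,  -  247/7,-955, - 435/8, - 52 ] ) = [-955 ,-889,-833, - 217, - 435/8,-52,-247/7, 240,535]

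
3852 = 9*428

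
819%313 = 193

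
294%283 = 11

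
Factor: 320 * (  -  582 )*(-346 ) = 64439040 = 2^8*3^1*5^1 * 97^1*173^1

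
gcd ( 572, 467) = 1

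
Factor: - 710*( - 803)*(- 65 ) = - 2^1 * 5^2 * 11^1*13^1 * 71^1 * 73^1 = - 37058450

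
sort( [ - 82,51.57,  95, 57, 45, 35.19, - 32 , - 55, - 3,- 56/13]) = [ - 82, - 55, - 32, - 56/13, - 3 , 35.19, 45, 51.57 , 57,  95]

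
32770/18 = 1820 + 5/9 =1820.56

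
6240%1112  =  680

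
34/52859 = 34/52859 = 0.00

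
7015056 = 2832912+4182144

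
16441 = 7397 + 9044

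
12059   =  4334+7725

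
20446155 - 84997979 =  - 64551824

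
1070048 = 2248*476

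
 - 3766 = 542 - 4308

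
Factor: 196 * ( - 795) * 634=-2^3 *3^1*5^1*7^2*53^1 * 317^1 = - 98789880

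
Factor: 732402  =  2^1*3^5*11^1*137^1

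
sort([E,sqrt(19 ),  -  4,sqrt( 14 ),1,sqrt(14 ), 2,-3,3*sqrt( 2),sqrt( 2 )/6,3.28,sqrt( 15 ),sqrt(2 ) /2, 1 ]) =[-4,  -  3,sqrt(2)/6,sqrt(2 ) /2,1,1, 2,E,3.28,sqrt( 14), sqrt( 14), sqrt( 15 ), 3*sqrt( 2),sqrt( 19 )] 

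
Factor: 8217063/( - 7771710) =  -2^( - 1 ) * 3^1*5^(-1)*19^1*1657^1*8933^(  -  1 ) = - 94449/89330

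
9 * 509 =4581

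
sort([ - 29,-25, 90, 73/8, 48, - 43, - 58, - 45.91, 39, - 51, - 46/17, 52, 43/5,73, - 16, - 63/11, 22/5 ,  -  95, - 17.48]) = [  -  95, - 58, - 51, - 45.91,-43,  -  29,-25,- 17.48, - 16 ,-63/11,-46/17, 22/5,43/5,73/8,39,48, 52,73,90]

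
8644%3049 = 2546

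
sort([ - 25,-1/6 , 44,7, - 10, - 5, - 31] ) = [ - 31,  -  25, - 10, - 5, - 1/6, 7,  44 ] 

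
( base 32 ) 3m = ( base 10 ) 118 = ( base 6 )314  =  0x76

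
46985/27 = 46985/27 = 1740.19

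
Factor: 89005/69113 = 5^1*7^1*11^( - 1)*61^( - 1)*103^(-1)*2543^1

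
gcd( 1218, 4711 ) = 7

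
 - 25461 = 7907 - 33368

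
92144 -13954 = 78190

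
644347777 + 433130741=1077478518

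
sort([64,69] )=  [ 64, 69 ]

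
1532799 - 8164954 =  -6632155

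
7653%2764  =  2125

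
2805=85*33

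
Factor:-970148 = - 2^2*409^1*593^1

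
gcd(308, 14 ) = 14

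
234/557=234/557 = 0.42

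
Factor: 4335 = 3^1*5^1  *17^2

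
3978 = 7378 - 3400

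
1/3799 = 1/3799 = 0.00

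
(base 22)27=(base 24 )23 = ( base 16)33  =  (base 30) 1l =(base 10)51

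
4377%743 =662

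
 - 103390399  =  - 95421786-7968613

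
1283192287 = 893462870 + 389729417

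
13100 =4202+8898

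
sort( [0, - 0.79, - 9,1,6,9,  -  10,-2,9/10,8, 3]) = [ - 10 , - 9  ,-2, - 0.79, 0,9/10, 1 , 3,6, 8 , 9 ]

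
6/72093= 2/24031 = 0.00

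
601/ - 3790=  -1 + 3189/3790 = -0.16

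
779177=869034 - 89857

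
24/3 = 8=8.00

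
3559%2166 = 1393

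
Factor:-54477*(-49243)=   3^2  *23^1 * 2141^1*6053^1 = 2682610911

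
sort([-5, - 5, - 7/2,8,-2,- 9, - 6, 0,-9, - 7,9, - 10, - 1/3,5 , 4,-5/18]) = [ - 10,-9, - 9, -7 ,-6 ,-5,-5,  -  7/2,- 2 , - 1/3,- 5/18,0,4,5, 8,9]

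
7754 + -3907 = 3847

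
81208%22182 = 14662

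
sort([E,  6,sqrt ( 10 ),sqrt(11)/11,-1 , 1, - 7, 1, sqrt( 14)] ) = [-7, -1, sqrt( 11 ) /11, 1, 1, E, sqrt(10), sqrt( 14 ), 6]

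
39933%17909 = 4115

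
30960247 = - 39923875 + 70884122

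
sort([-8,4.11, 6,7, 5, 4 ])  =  [ - 8,4, 4.11,5, 6,  7]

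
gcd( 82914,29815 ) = 1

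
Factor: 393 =3^1*131^1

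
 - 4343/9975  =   - 4343/9975 = - 0.44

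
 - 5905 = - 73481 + 67576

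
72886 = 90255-17369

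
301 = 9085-8784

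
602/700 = 43/50 = 0.86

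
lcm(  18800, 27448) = 1372400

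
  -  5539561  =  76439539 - 81979100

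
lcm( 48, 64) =192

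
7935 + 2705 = 10640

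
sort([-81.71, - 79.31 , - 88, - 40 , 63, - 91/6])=[ - 88, - 81.71,-79.31,-40, - 91/6,63 ]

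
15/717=5/239  =  0.02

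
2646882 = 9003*294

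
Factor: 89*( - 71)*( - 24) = 151656 = 2^3*3^1*71^1*89^1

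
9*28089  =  252801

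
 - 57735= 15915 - 73650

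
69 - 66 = 3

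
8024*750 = 6018000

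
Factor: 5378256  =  2^4 * 3^2 * 13^3 * 17^1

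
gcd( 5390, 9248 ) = 2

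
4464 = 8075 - 3611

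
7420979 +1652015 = 9072994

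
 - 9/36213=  - 1 + 12068/12071 =- 0.00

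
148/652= 37/163= 0.23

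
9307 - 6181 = 3126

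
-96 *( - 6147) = 590112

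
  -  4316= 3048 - 7364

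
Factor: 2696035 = 5^1*539207^1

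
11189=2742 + 8447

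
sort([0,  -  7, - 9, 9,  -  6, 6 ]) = [-9 , - 7,-6, 0, 6 , 9]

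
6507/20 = 6507/20 = 325.35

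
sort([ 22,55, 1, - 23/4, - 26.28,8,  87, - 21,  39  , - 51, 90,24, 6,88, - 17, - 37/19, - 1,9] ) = [  -  51,-26.28, - 21,-17, - 23/4, - 37/19,-1,1,  6 , 8,9,22, 24, 39, 55,87,88,90 ]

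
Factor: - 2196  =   - 2^2*3^2*61^1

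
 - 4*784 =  - 3136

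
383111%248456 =134655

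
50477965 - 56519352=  - 6041387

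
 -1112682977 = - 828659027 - 284023950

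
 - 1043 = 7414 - 8457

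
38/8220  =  19/4110= 0.00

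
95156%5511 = 1469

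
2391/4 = 2391/4 = 597.75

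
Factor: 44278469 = 44278469^1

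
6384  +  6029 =12413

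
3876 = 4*969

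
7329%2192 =753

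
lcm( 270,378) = 1890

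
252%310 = 252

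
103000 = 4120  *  25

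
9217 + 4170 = 13387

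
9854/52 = 379/2 = 189.50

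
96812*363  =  35142756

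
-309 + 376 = 67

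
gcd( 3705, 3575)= 65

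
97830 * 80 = 7826400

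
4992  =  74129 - 69137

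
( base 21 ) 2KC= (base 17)495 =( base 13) 7a1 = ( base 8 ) 2442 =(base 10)1314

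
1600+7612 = 9212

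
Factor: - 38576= - 2^4 *2411^1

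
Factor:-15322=  -  2^1 *47^1* 163^1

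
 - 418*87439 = -36549502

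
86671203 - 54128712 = 32542491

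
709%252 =205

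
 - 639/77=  - 639/77 = -8.30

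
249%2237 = 249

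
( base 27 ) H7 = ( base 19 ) 15A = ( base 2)111010010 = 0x1D2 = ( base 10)466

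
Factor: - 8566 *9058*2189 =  - 2^2*7^1* 11^1*199^1*647^1*4283^1  =  - 169846322492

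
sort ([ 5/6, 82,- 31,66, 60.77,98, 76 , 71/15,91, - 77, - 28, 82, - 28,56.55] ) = [ - 77, - 31, - 28  , - 28, 5/6, 71/15, 56.55,60.77, 66,76, 82, 82,91,  98] 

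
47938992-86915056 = -38976064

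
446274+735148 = 1181422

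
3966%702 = 456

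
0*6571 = 0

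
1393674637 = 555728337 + 837946300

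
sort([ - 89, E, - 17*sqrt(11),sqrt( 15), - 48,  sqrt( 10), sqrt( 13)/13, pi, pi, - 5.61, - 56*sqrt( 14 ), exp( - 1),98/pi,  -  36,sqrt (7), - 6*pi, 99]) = [ - 56  *sqrt(14), - 89, - 17*sqrt( 11), - 48, - 36, - 6*pi, - 5.61, sqrt(13) /13,exp ( - 1 ),sqrt (7 ), E , pi , pi,  sqrt(10), sqrt( 15),98/pi, 99 ] 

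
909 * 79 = 71811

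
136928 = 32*4279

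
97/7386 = 97/7386=0.01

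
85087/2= 85087/2 = 42543.50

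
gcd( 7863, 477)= 3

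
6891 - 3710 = 3181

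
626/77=8 + 10/77 = 8.13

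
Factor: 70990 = 2^1*5^1*31^1*229^1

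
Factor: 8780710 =2^1*5^1*23^1*38177^1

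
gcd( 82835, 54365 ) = 5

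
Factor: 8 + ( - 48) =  - 2^3*5^1= - 40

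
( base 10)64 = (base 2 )1000000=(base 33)1V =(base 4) 1000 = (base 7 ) 121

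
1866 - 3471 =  - 1605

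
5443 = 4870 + 573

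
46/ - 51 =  - 46/51= -0.90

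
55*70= 3850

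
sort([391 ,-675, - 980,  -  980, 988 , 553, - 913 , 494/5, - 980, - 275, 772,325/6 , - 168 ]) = [-980 ,-980, - 980, - 913, - 675, - 275, - 168, 325/6,494/5, 391, 553, 772,988]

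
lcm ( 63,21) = 63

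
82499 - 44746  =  37753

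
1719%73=40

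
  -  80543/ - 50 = 80543/50 = 1610.86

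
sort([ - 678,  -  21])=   [ - 678, - 21]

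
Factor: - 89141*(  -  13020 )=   2^2*3^1* 5^1 * 7^1*13^1*31^1*6857^1 = 1160615820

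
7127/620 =11 + 307/620 = 11.50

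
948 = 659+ 289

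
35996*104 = 3743584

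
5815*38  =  220970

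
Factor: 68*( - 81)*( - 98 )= 539784 = 2^3*3^4*7^2*17^1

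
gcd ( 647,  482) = 1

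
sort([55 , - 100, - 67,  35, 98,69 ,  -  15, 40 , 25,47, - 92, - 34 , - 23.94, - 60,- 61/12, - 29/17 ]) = [ - 100,-92,  -  67, - 60 ,-34,  -  23.94, - 15 , - 61/12,-29/17,25, 35, 40,47, 55,69 , 98 ]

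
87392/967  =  87392/967 = 90.37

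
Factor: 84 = 2^2*3^1*7^1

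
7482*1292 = 9666744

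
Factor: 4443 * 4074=2^1*3^2*7^1*97^1*1481^1 = 18100782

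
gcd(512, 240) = 16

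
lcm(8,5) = 40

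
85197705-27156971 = 58040734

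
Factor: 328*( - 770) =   -  2^4*5^1*7^1*11^1*41^1 = -252560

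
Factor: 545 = 5^1*109^1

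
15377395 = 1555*9889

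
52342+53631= 105973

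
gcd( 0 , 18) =18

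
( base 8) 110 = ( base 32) 28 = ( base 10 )72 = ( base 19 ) 3f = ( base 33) 26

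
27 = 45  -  18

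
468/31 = 15 + 3/31 = 15.10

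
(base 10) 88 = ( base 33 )2M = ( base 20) 48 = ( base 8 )130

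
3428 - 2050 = 1378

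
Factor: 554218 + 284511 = 17^1*103^1*479^1 = 838729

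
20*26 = 520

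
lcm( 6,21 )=42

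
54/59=54/59 =0.92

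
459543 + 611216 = 1070759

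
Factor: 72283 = 41^2*43^1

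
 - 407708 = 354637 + - 762345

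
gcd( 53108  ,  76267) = 1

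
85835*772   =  66264620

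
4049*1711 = 6927839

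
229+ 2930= 3159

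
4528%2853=1675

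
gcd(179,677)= 1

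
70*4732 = 331240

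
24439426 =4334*5639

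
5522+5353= 10875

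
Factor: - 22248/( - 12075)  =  2^3*3^2*5^ ( - 2)  *7^( - 1 ) * 23^( -1)*103^1=7416/4025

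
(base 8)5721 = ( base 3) 11011001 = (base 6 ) 22001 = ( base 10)3025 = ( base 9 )4131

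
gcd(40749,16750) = 1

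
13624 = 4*3406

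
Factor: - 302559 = -3^1*100853^1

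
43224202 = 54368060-11143858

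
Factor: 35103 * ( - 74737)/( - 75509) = 2623492911/75509 = 3^1 *7^( - 2 )* 13^1*23^ ( - 1) * 67^( - 1) *5749^1* 11701^1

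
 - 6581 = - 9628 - - 3047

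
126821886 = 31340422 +95481464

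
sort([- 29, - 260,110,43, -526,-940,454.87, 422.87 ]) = [ - 940, - 526,-260,- 29,43,110, 422.87 , 454.87]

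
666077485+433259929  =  1099337414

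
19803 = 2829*7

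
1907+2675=4582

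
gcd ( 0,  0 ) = 0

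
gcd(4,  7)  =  1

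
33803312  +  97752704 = 131556016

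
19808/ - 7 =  - 2830 + 2/7 = - 2829.71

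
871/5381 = 871/5381 = 0.16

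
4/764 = 1/191 = 0.01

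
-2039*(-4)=8156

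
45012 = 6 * 7502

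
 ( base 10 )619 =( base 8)1153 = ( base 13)388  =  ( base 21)18A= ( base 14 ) 323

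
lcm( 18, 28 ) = 252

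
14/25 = 14/25 = 0.56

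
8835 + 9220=18055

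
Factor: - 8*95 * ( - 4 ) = 3040 = 2^5*5^1*19^1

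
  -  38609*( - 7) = 270263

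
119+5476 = 5595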